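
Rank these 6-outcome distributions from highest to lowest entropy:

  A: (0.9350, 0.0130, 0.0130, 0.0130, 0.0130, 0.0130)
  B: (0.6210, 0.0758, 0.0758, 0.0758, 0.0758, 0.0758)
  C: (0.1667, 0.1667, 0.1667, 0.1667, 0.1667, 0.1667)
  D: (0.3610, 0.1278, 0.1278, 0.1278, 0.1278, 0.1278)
C > D > B > A

Key insight: Entropy is maximized by uniform distributions and minimized by concentrated distributions.

Entropies:
  H(A) = 0.4979 bits
  H(B) = 1.8373 bits
  H(C) = 2.5850 bits
  H(D) = 2.4272 bits

Ranking: C > D > B > A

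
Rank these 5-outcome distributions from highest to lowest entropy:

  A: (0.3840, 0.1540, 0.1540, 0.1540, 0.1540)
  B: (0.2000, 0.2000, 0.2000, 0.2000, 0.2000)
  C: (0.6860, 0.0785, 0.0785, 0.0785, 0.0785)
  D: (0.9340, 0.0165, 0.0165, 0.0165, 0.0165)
B > A > C > D

Key insight: Entropy is maximized by uniform distributions and minimized by concentrated distributions.

Entropies:
  H(A) = 2.1928 bits
  H(B) = 2.3219 bits
  H(C) = 1.5257 bits
  H(D) = 0.4828 bits

Ranking: B > A > C > D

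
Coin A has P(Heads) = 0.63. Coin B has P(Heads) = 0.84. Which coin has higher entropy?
A

For binary distributions, entropy is maximized at p=0.5 and decreases as p moves toward 0 or 1.

H(A) = H(0.63) = 0.9507 bits
H(B) = H(0.84) = 0.6343 bits

Distribution A (p=0.63) is closer to uniform (p=0.5), so it has higher entropy.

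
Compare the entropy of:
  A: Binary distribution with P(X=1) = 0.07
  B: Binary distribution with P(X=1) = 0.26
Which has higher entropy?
B

For binary distributions, entropy is maximized at p=0.5 and decreases as p moves toward 0 or 1.

H(A) = H(0.07) = 0.3659 bits
H(B) = H(0.26) = 0.8267 bits

Distribution B (p=0.26) is closer to uniform (p=0.5), so it has higher entropy.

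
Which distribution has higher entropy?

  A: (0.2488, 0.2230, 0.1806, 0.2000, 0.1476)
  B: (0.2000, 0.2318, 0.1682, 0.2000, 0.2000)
B

Both distributions are close to uniform, making this a harder comparison.

H(A) = 2.2998 bits
H(B) = 2.3146 bits

The distribution closer to uniform has higher entropy.
Answer: B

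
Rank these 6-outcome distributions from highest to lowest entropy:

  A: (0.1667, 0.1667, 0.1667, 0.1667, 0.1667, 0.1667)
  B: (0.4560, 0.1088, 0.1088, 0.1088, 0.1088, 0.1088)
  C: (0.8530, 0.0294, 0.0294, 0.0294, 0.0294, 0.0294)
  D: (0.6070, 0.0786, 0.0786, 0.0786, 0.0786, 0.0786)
A > B > D > C

Key insight: Entropy is maximized by uniform distributions and minimized by concentrated distributions.

Entropies:
  H(A) = 2.5850 bits
  H(B) = 2.2575 bits
  H(C) = 0.9436 bits
  H(D) = 1.8792 bits

Ranking: A > B > D > C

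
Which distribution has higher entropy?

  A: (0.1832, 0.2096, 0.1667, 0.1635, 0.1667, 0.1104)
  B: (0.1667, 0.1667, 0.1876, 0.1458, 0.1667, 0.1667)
B

Both distributions are close to uniform, making this a harder comparison.

H(A) = 2.5608 bits
H(B) = 2.5812 bits

The distribution closer to uniform has higher entropy.
Answer: B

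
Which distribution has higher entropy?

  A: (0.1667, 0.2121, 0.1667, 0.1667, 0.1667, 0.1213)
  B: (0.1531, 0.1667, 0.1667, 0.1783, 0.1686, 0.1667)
B

Both distributions are close to uniform, making this a harder comparison.

H(A) = 2.5669 bits
H(B) = 2.5835 bits

The distribution closer to uniform has higher entropy.
Answer: B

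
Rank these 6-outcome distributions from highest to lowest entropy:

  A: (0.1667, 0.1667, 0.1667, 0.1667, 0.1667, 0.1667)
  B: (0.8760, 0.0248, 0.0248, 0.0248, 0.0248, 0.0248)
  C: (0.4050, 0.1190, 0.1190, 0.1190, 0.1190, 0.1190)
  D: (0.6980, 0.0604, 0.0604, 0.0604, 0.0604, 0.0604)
A > C > D > B

Key insight: Entropy is maximized by uniform distributions and minimized by concentrated distributions.

Entropies:
  H(A) = 2.5850 bits
  H(B) = 0.8287 bits
  H(C) = 2.3553 bits
  H(D) = 1.5849 bits

Ranking: A > C > D > B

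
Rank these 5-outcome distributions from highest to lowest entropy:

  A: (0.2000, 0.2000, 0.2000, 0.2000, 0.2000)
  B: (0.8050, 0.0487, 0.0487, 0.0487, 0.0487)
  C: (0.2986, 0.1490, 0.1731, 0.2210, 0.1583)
A > C > B

Key insight: Entropy is maximized by uniform distributions and minimized by concentrated distributions.

- Uniform distributions have maximum entropy log₂(5) = 2.3219 bits
- The more "peaked" or concentrated a distribution, the lower its entropy

Entropies:
  H(A) = 2.3219 bits
  H(B) = 1.1018 bits
  H(C) = 2.2702 bits

Ranking: A > C > B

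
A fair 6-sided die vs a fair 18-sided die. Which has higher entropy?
18-sided die

Both are uniform distributions; for uniform over n outcomes, H = log₂(n). H(6-sided) = log₂(6) = 2.585 bits and H(18-sided) = log₂(18) = 4.170 bits. More outcomes in a uniform distribution means higher entropy.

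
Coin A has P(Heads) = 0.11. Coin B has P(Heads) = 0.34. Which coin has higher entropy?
B

For binary distributions, entropy is maximized at p=0.5 and decreases as p moves toward 0 or 1.

H(A) = H(0.11) = 0.4999 bits
H(B) = H(0.34) = 0.9248 bits

Distribution B (p=0.34) is closer to uniform (p=0.5), so it has higher entropy.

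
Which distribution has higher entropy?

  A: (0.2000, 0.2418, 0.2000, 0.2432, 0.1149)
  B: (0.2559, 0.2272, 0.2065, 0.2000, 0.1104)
A

Both distributions are close to uniform, making this a harder comparison.

H(A) = 2.2788 bits
H(B) = 2.2742 bits

The distribution closer to uniform has higher entropy.
Answer: A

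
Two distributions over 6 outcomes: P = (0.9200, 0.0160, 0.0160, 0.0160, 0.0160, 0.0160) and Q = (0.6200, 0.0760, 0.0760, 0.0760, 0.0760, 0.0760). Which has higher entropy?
Q

P is highly concentrated on one outcome (92%), making it nearly deterministic. Q spreads its mass more evenly (max 62%). The more spread-out distribution has higher entropy: H(P) ≈ 0.588 bits, H(Q) ≈ 1.840 bits.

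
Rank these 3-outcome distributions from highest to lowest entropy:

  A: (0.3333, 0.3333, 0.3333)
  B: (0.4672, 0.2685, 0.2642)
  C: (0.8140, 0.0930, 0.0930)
A > B > C

Key insight: Entropy is maximized by uniform distributions and minimized by concentrated distributions.

- Uniform distributions have maximum entropy log₂(3) = 1.5850 bits
- The more "peaked" or concentrated a distribution, the lower its entropy

Entropies:
  H(A) = 1.5850 bits
  H(B) = 1.5296 bits
  H(C) = 0.8790 bits

Ranking: A > B > C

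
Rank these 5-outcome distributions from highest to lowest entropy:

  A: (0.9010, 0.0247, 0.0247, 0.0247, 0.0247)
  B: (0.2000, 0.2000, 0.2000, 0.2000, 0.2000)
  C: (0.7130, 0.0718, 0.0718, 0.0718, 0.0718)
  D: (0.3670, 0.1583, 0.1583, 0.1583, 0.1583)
B > D > C > A

Key insight: Entropy is maximized by uniform distributions and minimized by concentrated distributions.

Entropies:
  H(A) = 0.6638 bits
  H(B) = 2.3219 bits
  H(C) = 1.4388 bits
  H(D) = 2.2143 bits

Ranking: B > D > C > A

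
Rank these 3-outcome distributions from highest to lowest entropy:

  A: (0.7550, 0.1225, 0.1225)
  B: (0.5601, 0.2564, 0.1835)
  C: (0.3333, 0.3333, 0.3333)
C > B > A

Key insight: Entropy is maximized by uniform distributions and minimized by concentrated distributions.

- Uniform distributions have maximum entropy log₂(3) = 1.5850 bits
- The more "peaked" or concentrated a distribution, the lower its entropy

Entropies:
  H(A) = 1.0483 bits
  H(B) = 1.4207 bits
  H(C) = 1.5850 bits

Ranking: C > B > A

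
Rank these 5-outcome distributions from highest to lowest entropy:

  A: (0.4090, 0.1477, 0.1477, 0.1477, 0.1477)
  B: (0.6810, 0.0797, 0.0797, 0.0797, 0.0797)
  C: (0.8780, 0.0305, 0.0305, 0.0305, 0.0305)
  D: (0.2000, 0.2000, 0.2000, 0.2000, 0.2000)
D > A > B > C

Key insight: Entropy is maximized by uniform distributions and minimized by concentrated distributions.

Entropies:
  H(A) = 2.1580 bits
  H(B) = 1.5413 bits
  H(C) = 0.7791 bits
  H(D) = 2.3219 bits

Ranking: D > A > B > C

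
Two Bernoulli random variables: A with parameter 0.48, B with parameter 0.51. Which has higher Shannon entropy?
B

For binary distributions, entropy is maximized at p=0.5 and decreases as p moves toward 0 or 1.

H(A) = H(0.48) = 0.9988 bits
H(B) = H(0.51) = 0.9997 bits

Distribution B (p=0.51) is closer to uniform (p=0.5), so it has higher entropy.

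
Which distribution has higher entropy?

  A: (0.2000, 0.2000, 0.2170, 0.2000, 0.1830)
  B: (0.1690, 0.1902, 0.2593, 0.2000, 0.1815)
A

Both distributions are close to uniform, making this a harder comparison.

H(A) = 2.3198 bits
H(B) = 2.3051 bits

The distribution closer to uniform has higher entropy.
Answer: A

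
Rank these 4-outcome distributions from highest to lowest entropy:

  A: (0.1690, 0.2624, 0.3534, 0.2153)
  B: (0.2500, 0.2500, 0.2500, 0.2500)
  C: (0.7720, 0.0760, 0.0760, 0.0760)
B > A > C

Key insight: Entropy is maximized by uniform distributions and minimized by concentrated distributions.

- Uniform distributions have maximum entropy log₂(4) = 2.0000 bits
- The more "peaked" or concentrated a distribution, the lower its entropy

Entropies:
  H(A) = 1.9472 bits
  H(B) = 2.0000 bits
  H(C) = 1.1359 bits

Ranking: B > A > C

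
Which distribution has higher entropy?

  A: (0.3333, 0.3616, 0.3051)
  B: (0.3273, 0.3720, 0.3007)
A

Both distributions are close to uniform, making this a harder comparison.

H(A) = 1.5815 bits
H(B) = 1.5794 bits

The distribution closer to uniform has higher entropy.
Answer: A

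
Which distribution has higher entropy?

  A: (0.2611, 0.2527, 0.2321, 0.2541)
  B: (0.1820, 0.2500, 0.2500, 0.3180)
A

Both distributions are close to uniform, making this a harder comparison.

H(A) = 1.9986 bits
H(B) = 1.9730 bits

The distribution closer to uniform has higher entropy.
Answer: A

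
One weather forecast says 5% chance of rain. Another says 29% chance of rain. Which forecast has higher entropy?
29% forecast

Treat each forecast as a Bernoulli distribution. Binary entropy is maximized at p=0.5 and falls off symmetrically toward 0 or 1. The 29% forecast is closer to 50%, so it is more uncertain. H(5%) ≈ 0.286 bits, H(29%) ≈ 0.869 bits.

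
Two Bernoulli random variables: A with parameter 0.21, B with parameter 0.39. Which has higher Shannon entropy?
B

For binary distributions, entropy is maximized at p=0.5 and decreases as p moves toward 0 or 1.

H(A) = H(0.21) = 0.7415 bits
H(B) = H(0.39) = 0.9648 bits

Distribution B (p=0.39) is closer to uniform (p=0.5), so it has higher entropy.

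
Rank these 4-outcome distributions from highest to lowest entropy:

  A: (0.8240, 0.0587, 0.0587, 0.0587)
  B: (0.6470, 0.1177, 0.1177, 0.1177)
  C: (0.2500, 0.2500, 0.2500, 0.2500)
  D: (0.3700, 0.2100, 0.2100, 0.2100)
C > D > B > A

Key insight: Entropy is maximized by uniform distributions and minimized by concentrated distributions.

Entropies:
  H(A) = 0.9502 bits
  H(B) = 1.4962 bits
  H(C) = 2.0000 bits
  H(D) = 1.9492 bits

Ranking: C > D > B > A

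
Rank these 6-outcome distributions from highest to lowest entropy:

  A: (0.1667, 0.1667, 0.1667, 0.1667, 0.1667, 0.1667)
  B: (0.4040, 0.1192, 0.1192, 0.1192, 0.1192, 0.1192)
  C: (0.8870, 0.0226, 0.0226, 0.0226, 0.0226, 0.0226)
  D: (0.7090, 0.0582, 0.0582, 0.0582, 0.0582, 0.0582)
A > B > D > C

Key insight: Entropy is maximized by uniform distributions and minimized by concentrated distributions.

Entropies:
  H(A) = 2.5850 bits
  H(B) = 2.3571 bits
  H(C) = 0.7713 bits
  H(D) = 1.5457 bits

Ranking: A > B > D > C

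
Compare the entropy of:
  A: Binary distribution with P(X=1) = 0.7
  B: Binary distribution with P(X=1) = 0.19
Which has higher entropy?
A

For binary distributions, entropy is maximized at p=0.5 and decreases as p moves toward 0 or 1.

H(A) = H(0.7) = 0.8813 bits
H(B) = H(0.19) = 0.7015 bits

Distribution A (p=0.7) is closer to uniform (p=0.5), so it has higher entropy.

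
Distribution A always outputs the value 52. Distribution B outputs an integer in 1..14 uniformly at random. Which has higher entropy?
B

A is deterministic, so H(A) = 0. B is uniform over 14 outcomes, so H(B) = log₂(14) = 3.807 bits. Any distribution with genuine randomness has higher entropy than a deterministic one.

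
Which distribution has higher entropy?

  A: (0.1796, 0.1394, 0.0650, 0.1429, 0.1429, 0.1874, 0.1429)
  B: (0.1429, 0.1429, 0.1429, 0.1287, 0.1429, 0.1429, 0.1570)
B

Both distributions are close to uniform, making this a harder comparison.

H(A) = 2.7533 bits
H(B) = 2.8053 bits

The distribution closer to uniform has higher entropy.
Answer: B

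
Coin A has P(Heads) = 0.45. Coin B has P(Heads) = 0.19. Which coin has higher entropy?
A

For binary distributions, entropy is maximized at p=0.5 and decreases as p moves toward 0 or 1.

H(A) = H(0.45) = 0.9928 bits
H(B) = H(0.19) = 0.7015 bits

Distribution A (p=0.45) is closer to uniform (p=0.5), so it has higher entropy.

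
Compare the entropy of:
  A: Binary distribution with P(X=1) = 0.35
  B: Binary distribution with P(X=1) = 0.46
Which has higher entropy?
B

For binary distributions, entropy is maximized at p=0.5 and decreases as p moves toward 0 or 1.

H(A) = H(0.35) = 0.9341 bits
H(B) = H(0.46) = 0.9954 bits

Distribution B (p=0.46) is closer to uniform (p=0.5), so it has higher entropy.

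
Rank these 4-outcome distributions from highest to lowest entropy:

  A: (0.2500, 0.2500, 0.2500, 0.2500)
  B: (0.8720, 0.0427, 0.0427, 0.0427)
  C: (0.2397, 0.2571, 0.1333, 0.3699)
A > C > B

Key insight: Entropy is maximized by uniform distributions and minimized by concentrated distributions.

- Uniform distributions have maximum entropy log₂(4) = 2.0000 bits
- The more "peaked" or concentrated a distribution, the lower its entropy

Entropies:
  H(A) = 2.0000 bits
  H(B) = 0.7548 bits
  H(C) = 1.9160 bits

Ranking: A > C > B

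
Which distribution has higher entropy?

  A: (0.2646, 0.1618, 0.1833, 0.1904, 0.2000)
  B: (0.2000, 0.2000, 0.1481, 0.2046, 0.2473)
B

Both distributions are close to uniform, making this a harder comparison.

H(A) = 2.3013 bits
H(B) = 2.3037 bits

The distribution closer to uniform has higher entropy.
Answer: B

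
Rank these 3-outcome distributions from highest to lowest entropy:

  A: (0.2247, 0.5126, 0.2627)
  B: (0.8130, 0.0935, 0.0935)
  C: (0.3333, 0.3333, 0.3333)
C > A > B

Key insight: Entropy is maximized by uniform distributions and minimized by concentrated distributions.

- Uniform distributions have maximum entropy log₂(3) = 1.5850 bits
- The more "peaked" or concentrated a distribution, the lower its entropy

Entropies:
  H(A) = 1.4848 bits
  H(B) = 0.8822 bits
  H(C) = 1.5850 bits

Ranking: C > A > B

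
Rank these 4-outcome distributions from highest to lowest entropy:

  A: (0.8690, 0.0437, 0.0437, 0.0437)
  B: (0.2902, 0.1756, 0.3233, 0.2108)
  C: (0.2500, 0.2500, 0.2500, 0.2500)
C > B > A

Key insight: Entropy is maximized by uniform distributions and minimized by concentrated distributions.

- Uniform distributions have maximum entropy log₂(4) = 2.0000 bits
- The more "peaked" or concentrated a distribution, the lower its entropy

Entropies:
  H(A) = 0.7678 bits
  H(B) = 1.9589 bits
  H(C) = 2.0000 bits

Ranking: C > B > A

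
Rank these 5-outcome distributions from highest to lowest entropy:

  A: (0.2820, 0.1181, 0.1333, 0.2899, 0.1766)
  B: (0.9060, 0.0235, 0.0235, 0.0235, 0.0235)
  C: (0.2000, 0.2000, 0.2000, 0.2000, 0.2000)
C > A > B

Key insight: Entropy is maximized by uniform distributions and minimized by concentrated distributions.

- Uniform distributions have maximum entropy log₂(5) = 2.3219 bits
- The more "peaked" or concentrated a distribution, the lower its entropy

Entropies:
  H(A) = 2.2262 bits
  H(B) = 0.6377 bits
  H(C) = 2.3219 bits

Ranking: C > A > B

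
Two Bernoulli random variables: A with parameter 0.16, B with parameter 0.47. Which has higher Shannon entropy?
B

For binary distributions, entropy is maximized at p=0.5 and decreases as p moves toward 0 or 1.

H(A) = H(0.16) = 0.6343 bits
H(B) = H(0.47) = 0.9974 bits

Distribution B (p=0.47) is closer to uniform (p=0.5), so it has higher entropy.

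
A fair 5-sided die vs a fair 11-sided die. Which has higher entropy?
11-sided die

Both are uniform distributions; for uniform over n outcomes, H = log₂(n). H(5-sided) = log₂(5) = 2.322 bits and H(11-sided) = log₂(11) = 3.459 bits. More outcomes in a uniform distribution means higher entropy.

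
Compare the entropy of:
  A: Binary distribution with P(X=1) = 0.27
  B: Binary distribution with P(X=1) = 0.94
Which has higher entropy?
A

For binary distributions, entropy is maximized at p=0.5 and decreases as p moves toward 0 or 1.

H(A) = H(0.27) = 0.8415 bits
H(B) = H(0.94) = 0.3274 bits

Distribution A (p=0.27) is closer to uniform (p=0.5), so it has higher entropy.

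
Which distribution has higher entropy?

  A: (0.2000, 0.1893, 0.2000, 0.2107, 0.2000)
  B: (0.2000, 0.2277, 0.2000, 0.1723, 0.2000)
A

Both distributions are close to uniform, making this a harder comparison.

H(A) = 2.3211 bits
H(B) = 2.3164 bits

The distribution closer to uniform has higher entropy.
Answer: A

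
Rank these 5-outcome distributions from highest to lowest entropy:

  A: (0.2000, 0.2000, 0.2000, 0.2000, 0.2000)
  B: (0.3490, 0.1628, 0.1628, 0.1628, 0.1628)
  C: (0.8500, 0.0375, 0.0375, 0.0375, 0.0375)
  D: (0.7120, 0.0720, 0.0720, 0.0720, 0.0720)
A > B > D > C

Key insight: Entropy is maximized by uniform distributions and minimized by concentrated distributions.

Entropies:
  H(A) = 2.3219 bits
  H(B) = 2.2352 bits
  H(C) = 0.9098 bits
  H(D) = 1.4421 bits

Ranking: A > B > D > C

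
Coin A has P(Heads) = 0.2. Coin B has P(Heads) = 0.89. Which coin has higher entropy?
A

For binary distributions, entropy is maximized at p=0.5 and decreases as p moves toward 0 or 1.

H(A) = H(0.2) = 0.7219 bits
H(B) = H(0.89) = 0.4999 bits

Distribution A (p=0.2) is closer to uniform (p=0.5), so it has higher entropy.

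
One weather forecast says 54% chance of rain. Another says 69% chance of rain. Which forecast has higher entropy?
54% forecast

Treat each forecast as a Bernoulli distribution. Binary entropy is maximized at p=0.5 and falls off symmetrically toward 0 or 1. The 54% forecast is closer to 50%, so it is more uncertain. H(54%) ≈ 0.995 bits, H(69%) ≈ 0.893 bits.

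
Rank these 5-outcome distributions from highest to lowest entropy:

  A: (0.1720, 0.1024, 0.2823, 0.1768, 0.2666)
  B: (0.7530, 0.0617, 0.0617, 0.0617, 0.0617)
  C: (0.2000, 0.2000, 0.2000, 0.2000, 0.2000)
C > A > B

Key insight: Entropy is maximized by uniform distributions and minimized by concentrated distributions.

- Uniform distributions have maximum entropy log₂(5) = 2.3219 bits
- The more "peaked" or concentrated a distribution, the lower its entropy

Entropies:
  H(A) = 2.2389 bits
  H(B) = 1.3005 bits
  H(C) = 2.3219 bits

Ranking: C > A > B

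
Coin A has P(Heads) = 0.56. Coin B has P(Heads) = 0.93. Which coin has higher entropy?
A

For binary distributions, entropy is maximized at p=0.5 and decreases as p moves toward 0 or 1.

H(A) = H(0.56) = 0.9896 bits
H(B) = H(0.93) = 0.3659 bits

Distribution A (p=0.56) is closer to uniform (p=0.5), so it has higher entropy.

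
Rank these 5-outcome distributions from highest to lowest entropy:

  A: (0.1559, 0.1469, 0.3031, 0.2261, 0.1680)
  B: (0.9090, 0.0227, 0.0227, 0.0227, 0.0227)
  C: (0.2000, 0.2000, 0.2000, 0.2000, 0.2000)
C > A > B

Key insight: Entropy is maximized by uniform distributions and minimized by concentrated distributions.

- Uniform distributions have maximum entropy log₂(5) = 2.3219 bits
- The more "peaked" or concentrated a distribution, the lower its entropy

Entropies:
  H(A) = 2.2638 bits
  H(B) = 0.6218 bits
  H(C) = 2.3219 bits

Ranking: C > A > B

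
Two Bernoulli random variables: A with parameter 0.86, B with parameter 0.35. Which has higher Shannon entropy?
B

For binary distributions, entropy is maximized at p=0.5 and decreases as p moves toward 0 or 1.

H(A) = H(0.86) = 0.5842 bits
H(B) = H(0.35) = 0.9341 bits

Distribution B (p=0.35) is closer to uniform (p=0.5), so it has higher entropy.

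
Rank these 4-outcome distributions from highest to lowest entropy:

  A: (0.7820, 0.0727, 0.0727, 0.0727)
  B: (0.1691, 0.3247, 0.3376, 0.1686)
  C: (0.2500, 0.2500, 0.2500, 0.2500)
C > B > A

Key insight: Entropy is maximized by uniform distributions and minimized by concentrated distributions.

- Uniform distributions have maximum entropy log₂(4) = 2.0000 bits
- The more "peaked" or concentrated a distribution, the lower its entropy

Entropies:
  H(A) = 1.1020 bits
  H(B) = 1.9224 bits
  H(C) = 2.0000 bits

Ranking: C > B > A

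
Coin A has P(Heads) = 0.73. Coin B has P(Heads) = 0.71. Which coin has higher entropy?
B

For binary distributions, entropy is maximized at p=0.5 and decreases as p moves toward 0 or 1.

H(A) = H(0.73) = 0.8415 bits
H(B) = H(0.71) = 0.8687 bits

Distribution B (p=0.71) is closer to uniform (p=0.5), so it has higher entropy.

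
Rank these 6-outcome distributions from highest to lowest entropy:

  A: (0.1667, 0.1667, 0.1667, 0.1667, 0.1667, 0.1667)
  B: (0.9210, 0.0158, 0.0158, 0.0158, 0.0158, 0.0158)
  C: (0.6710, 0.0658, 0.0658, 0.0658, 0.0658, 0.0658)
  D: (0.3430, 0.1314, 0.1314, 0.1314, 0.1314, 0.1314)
A > D > C > B

Key insight: Entropy is maximized by uniform distributions and minimized by concentrated distributions.

Entropies:
  H(A) = 2.5850 bits
  H(B) = 0.5821 bits
  H(C) = 1.6778 bits
  H(D) = 2.4532 bits

Ranking: A > D > C > B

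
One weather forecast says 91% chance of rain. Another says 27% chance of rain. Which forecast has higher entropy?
27% forecast

Treat each forecast as a Bernoulli distribution. Binary entropy is maximized at p=0.5 and falls off symmetrically toward 0 or 1. The 27% forecast is closer to 50%, so it is more uncertain. H(91%) ≈ 0.436 bits, H(27%) ≈ 0.841 bits.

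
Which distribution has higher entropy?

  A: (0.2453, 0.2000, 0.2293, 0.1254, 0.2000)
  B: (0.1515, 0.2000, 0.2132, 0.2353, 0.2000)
B

Both distributions are close to uniform, making this a harder comparison.

H(A) = 2.2889 bits
H(B) = 2.3078 bits

The distribution closer to uniform has higher entropy.
Answer: B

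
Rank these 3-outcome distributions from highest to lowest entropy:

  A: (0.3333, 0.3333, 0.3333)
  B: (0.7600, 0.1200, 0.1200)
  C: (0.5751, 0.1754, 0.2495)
A > C > B

Key insight: Entropy is maximized by uniform distributions and minimized by concentrated distributions.

- Uniform distributions have maximum entropy log₂(3) = 1.5850 bits
- The more "peaked" or concentrated a distribution, the lower its entropy

Entropies:
  H(A) = 1.5850 bits
  H(B) = 1.0350 bits
  H(C) = 1.3992 bits

Ranking: A > C > B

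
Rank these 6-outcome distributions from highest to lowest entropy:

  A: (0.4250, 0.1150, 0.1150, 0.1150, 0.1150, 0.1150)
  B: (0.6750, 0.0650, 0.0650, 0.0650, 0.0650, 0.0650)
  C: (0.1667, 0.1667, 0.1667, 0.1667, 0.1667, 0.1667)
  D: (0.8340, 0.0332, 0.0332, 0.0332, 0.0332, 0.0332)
C > A > B > D

Key insight: Entropy is maximized by uniform distributions and minimized by concentrated distributions.

Entropies:
  H(A) = 2.3188 bits
  H(B) = 1.6644 bits
  H(C) = 2.5850 bits
  H(D) = 1.0339 bits

Ranking: C > A > B > D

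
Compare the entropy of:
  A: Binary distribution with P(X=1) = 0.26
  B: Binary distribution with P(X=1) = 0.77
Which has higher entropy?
A

For binary distributions, entropy is maximized at p=0.5 and decreases as p moves toward 0 or 1.

H(A) = H(0.26) = 0.8267 bits
H(B) = H(0.77) = 0.7780 bits

Distribution A (p=0.26) is closer to uniform (p=0.5), so it has higher entropy.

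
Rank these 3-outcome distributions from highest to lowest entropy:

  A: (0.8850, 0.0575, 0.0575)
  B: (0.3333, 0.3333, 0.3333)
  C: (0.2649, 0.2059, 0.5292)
B > C > A

Key insight: Entropy is maximized by uniform distributions and minimized by concentrated distributions.

- Uniform distributions have maximum entropy log₂(3) = 1.5850 bits
- The more "peaked" or concentrated a distribution, the lower its entropy

Entropies:
  H(A) = 0.6298 bits
  H(B) = 1.5850 bits
  H(C) = 1.4629 bits

Ranking: B > C > A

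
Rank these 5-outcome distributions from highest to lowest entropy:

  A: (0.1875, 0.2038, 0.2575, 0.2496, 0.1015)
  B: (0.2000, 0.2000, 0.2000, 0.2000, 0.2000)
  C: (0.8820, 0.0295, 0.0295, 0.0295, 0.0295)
B > A > C

Key insight: Entropy is maximized by uniform distributions and minimized by concentrated distributions.

- Uniform distributions have maximum entropy log₂(5) = 2.3219 bits
- The more "peaked" or concentrated a distribution, the lower its entropy

Entropies:
  H(A) = 2.2593 bits
  H(B) = 2.3219 bits
  H(C) = 0.7596 bits

Ranking: B > A > C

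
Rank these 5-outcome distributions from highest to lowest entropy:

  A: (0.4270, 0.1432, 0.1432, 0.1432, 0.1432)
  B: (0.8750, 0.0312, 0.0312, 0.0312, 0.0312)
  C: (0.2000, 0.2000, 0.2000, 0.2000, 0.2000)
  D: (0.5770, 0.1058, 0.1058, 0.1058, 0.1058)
C > A > D > B

Key insight: Entropy is maximized by uniform distributions and minimized by concentrated distributions.

Entropies:
  H(A) = 2.1306 bits
  H(B) = 0.7936 bits
  H(C) = 2.3219 bits
  H(D) = 1.8288 bits

Ranking: C > A > D > B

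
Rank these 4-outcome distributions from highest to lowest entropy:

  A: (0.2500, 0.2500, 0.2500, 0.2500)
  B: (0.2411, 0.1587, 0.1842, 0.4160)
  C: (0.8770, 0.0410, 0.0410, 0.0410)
A > B > C

Key insight: Entropy is maximized by uniform distributions and minimized by concentrated distributions.

- Uniform distributions have maximum entropy log₂(4) = 2.0000 bits
- The more "peaked" or concentrated a distribution, the lower its entropy

Entropies:
  H(A) = 2.0000 bits
  H(B) = 1.8922 bits
  H(C) = 0.7329 bits

Ranking: A > B > C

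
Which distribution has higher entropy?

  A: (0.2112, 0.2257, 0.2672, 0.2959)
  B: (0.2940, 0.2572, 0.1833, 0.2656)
A

Both distributions are close to uniform, making this a harder comparison.

H(A) = 1.9871 bits
H(B) = 1.9797 bits

The distribution closer to uniform has higher entropy.
Answer: A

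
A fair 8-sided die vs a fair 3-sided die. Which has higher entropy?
8-sided die

Both are uniform distributions; for uniform over n outcomes, H = log₂(n). H(8-sided) = log₂(8) = 3.000 bits and H(3-sided) = log₂(3) = 1.585 bits. More outcomes in a uniform distribution means higher entropy.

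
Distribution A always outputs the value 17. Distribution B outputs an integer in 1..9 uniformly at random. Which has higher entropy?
B

A is deterministic, so H(A) = 0. B is uniform over 9 outcomes, so H(B) = log₂(9) = 3.170 bits. Any distribution with genuine randomness has higher entropy than a deterministic one.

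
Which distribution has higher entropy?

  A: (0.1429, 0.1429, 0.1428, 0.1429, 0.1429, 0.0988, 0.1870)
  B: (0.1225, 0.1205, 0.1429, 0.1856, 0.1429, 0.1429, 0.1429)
B

Both distributions are close to uniform, making this a harder comparison.

H(A) = 2.7874 bits
H(B) = 2.7941 bits

The distribution closer to uniform has higher entropy.
Answer: B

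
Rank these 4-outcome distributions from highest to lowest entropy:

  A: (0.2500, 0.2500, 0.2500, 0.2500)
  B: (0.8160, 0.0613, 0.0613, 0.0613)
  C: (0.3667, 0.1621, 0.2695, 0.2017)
A > C > B

Key insight: Entropy is maximized by uniform distributions and minimized by concentrated distributions.

- Uniform distributions have maximum entropy log₂(4) = 2.0000 bits
- The more "peaked" or concentrated a distribution, the lower its entropy

Entropies:
  H(A) = 2.0000 bits
  H(B) = 0.9804 bits
  H(C) = 1.9319 bits

Ranking: A > C > B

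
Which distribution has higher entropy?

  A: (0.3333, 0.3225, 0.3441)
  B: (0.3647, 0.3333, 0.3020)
A

Both distributions are close to uniform, making this a harder comparison.

H(A) = 1.5845 bits
H(B) = 1.5807 bits

The distribution closer to uniform has higher entropy.
Answer: A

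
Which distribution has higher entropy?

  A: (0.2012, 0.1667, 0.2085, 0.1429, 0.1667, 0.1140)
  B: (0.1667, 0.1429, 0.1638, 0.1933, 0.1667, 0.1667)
B

Both distributions are close to uniform, making this a harder comparison.

H(A) = 2.5571 bits
H(B) = 2.5795 bits

The distribution closer to uniform has higher entropy.
Answer: B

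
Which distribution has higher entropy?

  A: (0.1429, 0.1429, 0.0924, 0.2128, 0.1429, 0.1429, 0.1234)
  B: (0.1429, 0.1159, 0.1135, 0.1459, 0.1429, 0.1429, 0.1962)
B

Both distributions are close to uniform, making this a harder comparison.

H(A) = 2.7692 bits
H(B) = 2.7858 bits

The distribution closer to uniform has higher entropy.
Answer: B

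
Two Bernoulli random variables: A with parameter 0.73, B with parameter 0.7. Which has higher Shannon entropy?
B

For binary distributions, entropy is maximized at p=0.5 and decreases as p moves toward 0 or 1.

H(A) = H(0.73) = 0.8415 bits
H(B) = H(0.7) = 0.8813 bits

Distribution B (p=0.7) is closer to uniform (p=0.5), so it has higher entropy.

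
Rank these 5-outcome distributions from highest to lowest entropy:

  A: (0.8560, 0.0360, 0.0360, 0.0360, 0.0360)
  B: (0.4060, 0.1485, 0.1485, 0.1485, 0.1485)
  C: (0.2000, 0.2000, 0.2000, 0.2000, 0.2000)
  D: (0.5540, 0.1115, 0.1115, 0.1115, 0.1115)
C > B > D > A

Key insight: Entropy is maximized by uniform distributions and minimized by concentrated distributions.

Entropies:
  H(A) = 0.8826 bits
  H(B) = 2.1624 bits
  H(C) = 2.3219 bits
  H(D) = 1.8836 bits

Ranking: C > B > D > A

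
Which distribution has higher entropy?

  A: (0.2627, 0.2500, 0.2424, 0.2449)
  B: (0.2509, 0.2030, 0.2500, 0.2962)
A

Both distributions are close to uniform, making this a harder comparison.

H(A) = 1.9993 bits
H(B) = 1.9874 bits

The distribution closer to uniform has higher entropy.
Answer: A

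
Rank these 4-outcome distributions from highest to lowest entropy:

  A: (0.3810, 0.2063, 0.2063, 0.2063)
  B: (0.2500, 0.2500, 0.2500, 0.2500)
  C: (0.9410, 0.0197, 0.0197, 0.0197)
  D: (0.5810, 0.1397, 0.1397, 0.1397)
B > A > D > C

Key insight: Entropy is maximized by uniform distributions and minimized by concentrated distributions.

Entropies:
  H(A) = 1.9398 bits
  H(B) = 2.0000 bits
  H(C) = 0.4170 bits
  H(D) = 1.6451 bits

Ranking: B > A > D > C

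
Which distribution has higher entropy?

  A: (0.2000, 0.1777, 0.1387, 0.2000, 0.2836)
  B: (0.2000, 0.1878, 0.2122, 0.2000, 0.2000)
B

Both distributions are close to uniform, making this a harder comparison.

H(A) = 2.2826 bits
H(B) = 2.3209 bits

The distribution closer to uniform has higher entropy.
Answer: B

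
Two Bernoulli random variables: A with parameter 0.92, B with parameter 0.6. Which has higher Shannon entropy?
B

For binary distributions, entropy is maximized at p=0.5 and decreases as p moves toward 0 or 1.

H(A) = H(0.92) = 0.4022 bits
H(B) = H(0.6) = 0.9710 bits

Distribution B (p=0.6) is closer to uniform (p=0.5), so it has higher entropy.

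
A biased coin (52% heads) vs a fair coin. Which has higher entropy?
Fair coin

The fair coin is uniform (p=0.5), maximizing binary entropy at 1 bit. The biased coin has H(0.52) ≈ 0.999 bits — its outcome is more predictable, so its entropy is lower.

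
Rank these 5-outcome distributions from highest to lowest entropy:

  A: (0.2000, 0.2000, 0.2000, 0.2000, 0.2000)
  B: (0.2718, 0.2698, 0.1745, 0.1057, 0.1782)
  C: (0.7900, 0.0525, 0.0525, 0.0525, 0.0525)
A > B > C

Key insight: Entropy is maximized by uniform distributions and minimized by concentrated distributions.

- Uniform distributions have maximum entropy log₂(5) = 2.3219 bits
- The more "peaked" or concentrated a distribution, the lower its entropy

Entropies:
  H(A) = 2.3219 bits
  H(B) = 2.2463 bits
  H(C) = 1.1615 bits

Ranking: A > B > C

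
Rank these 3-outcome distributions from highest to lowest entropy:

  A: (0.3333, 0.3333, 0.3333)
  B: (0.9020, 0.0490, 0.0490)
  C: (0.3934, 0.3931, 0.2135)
A > C > B

Key insight: Entropy is maximized by uniform distributions and minimized by concentrated distributions.

- Uniform distributions have maximum entropy log₂(3) = 1.5850 bits
- The more "peaked" or concentrated a distribution, the lower its entropy

Entropies:
  H(A) = 1.5850 bits
  H(B) = 0.5606 bits
  H(C) = 1.5346 bits

Ranking: A > C > B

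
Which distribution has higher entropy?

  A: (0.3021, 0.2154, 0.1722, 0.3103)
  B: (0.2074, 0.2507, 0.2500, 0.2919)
B

Both distributions are close to uniform, making this a harder comparison.

H(A) = 1.9597 bits
H(B) = 1.9896 bits

The distribution closer to uniform has higher entropy.
Answer: B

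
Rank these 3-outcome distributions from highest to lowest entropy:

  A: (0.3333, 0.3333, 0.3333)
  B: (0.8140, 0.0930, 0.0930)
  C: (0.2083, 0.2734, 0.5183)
A > C > B

Key insight: Entropy is maximized by uniform distributions and minimized by concentrated distributions.

- Uniform distributions have maximum entropy log₂(3) = 1.5850 bits
- The more "peaked" or concentrated a distribution, the lower its entropy

Entropies:
  H(A) = 1.5850 bits
  H(B) = 0.8790 bits
  H(C) = 1.4744 bits

Ranking: A > C > B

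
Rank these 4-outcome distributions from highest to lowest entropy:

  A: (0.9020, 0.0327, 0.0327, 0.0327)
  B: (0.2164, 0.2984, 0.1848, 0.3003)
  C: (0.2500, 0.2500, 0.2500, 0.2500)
C > B > A

Key insight: Entropy is maximized by uniform distributions and minimized by concentrated distributions.

- Uniform distributions have maximum entropy log₂(4) = 2.0000 bits
- The more "peaked" or concentrated a distribution, the lower its entropy

Entropies:
  H(A) = 0.6179 bits
  H(B) = 1.9699 bits
  H(C) = 2.0000 bits

Ranking: C > B > A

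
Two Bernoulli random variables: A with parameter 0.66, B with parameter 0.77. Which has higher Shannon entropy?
A

For binary distributions, entropy is maximized at p=0.5 and decreases as p moves toward 0 or 1.

H(A) = H(0.66) = 0.9248 bits
H(B) = H(0.77) = 0.7780 bits

Distribution A (p=0.66) is closer to uniform (p=0.5), so it has higher entropy.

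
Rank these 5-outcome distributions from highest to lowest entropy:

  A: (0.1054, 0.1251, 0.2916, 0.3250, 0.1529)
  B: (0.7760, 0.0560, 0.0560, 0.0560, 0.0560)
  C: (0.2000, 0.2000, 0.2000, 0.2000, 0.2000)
C > A > B

Key insight: Entropy is maximized by uniform distributions and minimized by concentrated distributions.

- Uniform distributions have maximum entropy log₂(5) = 2.3219 bits
- The more "peaked" or concentrated a distribution, the lower its entropy

Entropies:
  H(A) = 2.1770 bits
  H(B) = 1.2154 bits
  H(C) = 2.3219 bits

Ranking: C > A > B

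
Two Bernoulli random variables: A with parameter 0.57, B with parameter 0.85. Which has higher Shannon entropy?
A

For binary distributions, entropy is maximized at p=0.5 and decreases as p moves toward 0 or 1.

H(A) = H(0.57) = 0.9858 bits
H(B) = H(0.85) = 0.6098 bits

Distribution A (p=0.57) is closer to uniform (p=0.5), so it has higher entropy.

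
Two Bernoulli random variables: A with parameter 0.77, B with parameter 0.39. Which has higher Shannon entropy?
B

For binary distributions, entropy is maximized at p=0.5 and decreases as p moves toward 0 or 1.

H(A) = H(0.77) = 0.7780 bits
H(B) = H(0.39) = 0.9648 bits

Distribution B (p=0.39) is closer to uniform (p=0.5), so it has higher entropy.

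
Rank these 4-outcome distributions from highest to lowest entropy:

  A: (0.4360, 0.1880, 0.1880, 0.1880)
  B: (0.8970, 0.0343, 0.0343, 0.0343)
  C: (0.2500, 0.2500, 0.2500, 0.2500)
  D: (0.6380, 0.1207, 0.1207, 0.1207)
C > A > D > B

Key insight: Entropy is maximized by uniform distributions and minimized by concentrated distributions.

Entropies:
  H(A) = 1.8821 bits
  H(B) = 0.6417 bits
  H(C) = 2.0000 bits
  H(D) = 1.5181 bits

Ranking: C > A > D > B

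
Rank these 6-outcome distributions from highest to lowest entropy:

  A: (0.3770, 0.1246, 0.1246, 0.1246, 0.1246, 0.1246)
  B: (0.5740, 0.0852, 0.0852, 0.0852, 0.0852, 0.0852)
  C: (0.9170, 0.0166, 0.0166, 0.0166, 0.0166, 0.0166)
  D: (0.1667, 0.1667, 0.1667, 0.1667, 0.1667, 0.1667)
D > A > B > C

Key insight: Entropy is maximized by uniform distributions and minimized by concentrated distributions.

Entropies:
  H(A) = 2.4025 bits
  H(B) = 1.9733 bits
  H(C) = 0.6054 bits
  H(D) = 2.5850 bits

Ranking: D > A > B > C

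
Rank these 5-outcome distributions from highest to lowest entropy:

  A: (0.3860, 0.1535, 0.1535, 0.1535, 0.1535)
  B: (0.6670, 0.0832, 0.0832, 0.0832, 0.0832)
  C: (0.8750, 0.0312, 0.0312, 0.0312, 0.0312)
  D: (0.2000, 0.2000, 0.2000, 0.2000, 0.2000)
D > A > B > C

Key insight: Entropy is maximized by uniform distributions and minimized by concentrated distributions.

Entropies:
  H(A) = 2.1902 bits
  H(B) = 1.5840 bits
  H(C) = 0.7936 bits
  H(D) = 2.3219 bits

Ranking: D > A > B > C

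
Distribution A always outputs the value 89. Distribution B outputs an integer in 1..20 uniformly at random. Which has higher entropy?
B

A is deterministic, so H(A) = 0. B is uniform over 20 outcomes, so H(B) = log₂(20) = 4.322 bits. Any distribution with genuine randomness has higher entropy than a deterministic one.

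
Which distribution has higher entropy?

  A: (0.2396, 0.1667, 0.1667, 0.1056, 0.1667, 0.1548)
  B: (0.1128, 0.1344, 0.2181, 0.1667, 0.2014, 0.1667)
B

Both distributions are close to uniform, making this a harder comparison.

H(A) = 2.5455 bits
H(B) = 2.5506 bits

The distribution closer to uniform has higher entropy.
Answer: B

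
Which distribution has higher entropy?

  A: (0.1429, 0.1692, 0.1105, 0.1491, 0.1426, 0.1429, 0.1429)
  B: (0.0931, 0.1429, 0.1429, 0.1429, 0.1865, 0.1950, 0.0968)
A

Both distributions are close to uniform, making this a harder comparison.

H(A) = 2.7981 bits
H(B) = 2.7599 bits

The distribution closer to uniform has higher entropy.
Answer: A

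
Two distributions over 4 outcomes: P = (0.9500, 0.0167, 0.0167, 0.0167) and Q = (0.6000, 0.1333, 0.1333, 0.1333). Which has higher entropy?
Q

P is highly concentrated on one outcome (95%), making it nearly deterministic. Q spreads its mass more evenly (max 60%). The more spread-out distribution has higher entropy: H(P) ≈ 0.366 bits, H(Q) ≈ 1.605 bits.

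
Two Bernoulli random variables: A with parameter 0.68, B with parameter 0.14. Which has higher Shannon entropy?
A

For binary distributions, entropy is maximized at p=0.5 and decreases as p moves toward 0 or 1.

H(A) = H(0.68) = 0.9044 bits
H(B) = H(0.14) = 0.5842 bits

Distribution A (p=0.68) is closer to uniform (p=0.5), so it has higher entropy.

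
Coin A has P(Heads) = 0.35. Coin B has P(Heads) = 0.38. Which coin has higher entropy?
B

For binary distributions, entropy is maximized at p=0.5 and decreases as p moves toward 0 or 1.

H(A) = H(0.35) = 0.9341 bits
H(B) = H(0.38) = 0.9580 bits

Distribution B (p=0.38) is closer to uniform (p=0.5), so it has higher entropy.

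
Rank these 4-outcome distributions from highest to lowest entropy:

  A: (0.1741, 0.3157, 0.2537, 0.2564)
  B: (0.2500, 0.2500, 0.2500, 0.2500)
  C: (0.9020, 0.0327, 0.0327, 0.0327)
B > A > C

Key insight: Entropy is maximized by uniform distributions and minimized by concentrated distributions.

- Uniform distributions have maximum entropy log₂(4) = 2.0000 bits
- The more "peaked" or concentrated a distribution, the lower its entropy

Entropies:
  H(A) = 1.9697 bits
  H(B) = 2.0000 bits
  H(C) = 0.6179 bits

Ranking: B > A > C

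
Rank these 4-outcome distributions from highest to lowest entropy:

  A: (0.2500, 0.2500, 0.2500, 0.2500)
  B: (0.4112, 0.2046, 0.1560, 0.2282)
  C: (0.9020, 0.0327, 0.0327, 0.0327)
A > B > C

Key insight: Entropy is maximized by uniform distributions and minimized by concentrated distributions.

- Uniform distributions have maximum entropy log₂(4) = 2.0000 bits
- The more "peaked" or concentrated a distribution, the lower its entropy

Entropies:
  H(A) = 2.0000 bits
  H(B) = 1.9001 bits
  H(C) = 0.6179 bits

Ranking: A > B > C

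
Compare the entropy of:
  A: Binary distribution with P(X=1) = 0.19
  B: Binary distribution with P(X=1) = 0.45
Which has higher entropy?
B

For binary distributions, entropy is maximized at p=0.5 and decreases as p moves toward 0 or 1.

H(A) = H(0.19) = 0.7015 bits
H(B) = H(0.45) = 0.9928 bits

Distribution B (p=0.45) is closer to uniform (p=0.5), so it has higher entropy.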